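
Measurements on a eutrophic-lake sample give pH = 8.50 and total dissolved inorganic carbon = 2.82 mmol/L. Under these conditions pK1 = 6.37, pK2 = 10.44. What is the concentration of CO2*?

[CO2*] = 0.0205 mmol/L

α₀ = 1 / (1 + K1/[H⁺] + K1K2/[H⁺]²) = 1 / (1 + 10^+2.13 + 10^+0.19)
   = 1 / (1 + 134.90 + 1.5488) = 1/137.45 = 0.007276
[CO2*] = α₀ × DIC = 0.007276 × 2.82 = 0.0205 mmol/L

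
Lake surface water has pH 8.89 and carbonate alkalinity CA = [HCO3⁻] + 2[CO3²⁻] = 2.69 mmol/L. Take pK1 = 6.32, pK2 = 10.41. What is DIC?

DIC = 2.62 mmol/L

CA = [HCO3⁻] + 2[CO3²⁻] = (α₁ + 2α₂)·DIC
At pH 8.89: [H⁺]/K1 = 10^-2.57 = 0.0026915, K2/[H⁺] = 10^-1.52 = 0.030200
α₁ = 1/(1 + 0.0026915 + 0.030200) = 1/1.0329 = 0.9682; α₂ = α₁·K2/[H⁺] = 0.02924
α₁ + 2α₂ = 1.0266
DIC = CA / (α₁ + 2α₂) = 2.69 / 1.0266 = 2.62 mmol/L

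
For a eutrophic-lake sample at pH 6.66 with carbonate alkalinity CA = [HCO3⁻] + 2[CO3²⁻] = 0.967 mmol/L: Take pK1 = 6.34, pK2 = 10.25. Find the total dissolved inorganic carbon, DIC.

CA = [HCO3⁻] + 2[CO3²⁻] = (α₁ + 2α₂)·DIC
At pH 6.66: [H⁺]/K1 = 10^-0.32 = 0.47863, K2/[H⁺] = 10^-3.59 = 0.00025704
α₁ = 1/(1 + 0.47863 + 0.00025704) = 1/1.4789 = 0.6762; α₂ = α₁·K2/[H⁺] = 0.0001738
α₁ + 2α₂ = 0.6765
DIC = CA / (α₁ + 2α₂) = 0.967 / 0.6765 = 1.43 mmol/L

DIC = 1.43 mmol/L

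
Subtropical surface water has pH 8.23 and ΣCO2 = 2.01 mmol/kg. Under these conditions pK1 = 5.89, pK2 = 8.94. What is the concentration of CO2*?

α₀ = 1 / (1 + K1/[H⁺] + K1K2/[H⁺]²) = 1 / (1 + 10^+2.34 + 10^+1.63)
   = 1 / (1 + 218.78 + 42.658) = 1/262.43 = 0.003810
[CO2*] = α₀ × DIC = 0.003810 × 2.01 = 0.00766 mmol/kg = 7.66 μmol/kg

[CO2*] = 7.66 μmol/kg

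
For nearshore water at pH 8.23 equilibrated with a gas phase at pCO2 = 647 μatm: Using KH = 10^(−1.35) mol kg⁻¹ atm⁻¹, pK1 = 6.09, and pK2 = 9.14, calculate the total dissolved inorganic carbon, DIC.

[CO2*] = KH · pCO2 = 10^(−1.35) × 647×10^-6 = 2.890×10^-5 mol/kg
α₀ = 1/(1 + K1/[H⁺] + K1K2/[H⁺]²) = 1/(1 + 10^+2.14 + 10^+1.23) = 0.006409
DIC = [CO2*]/α₀ = 2.890×10^-5 / 0.006409 = 4.51 mmol/kg

DIC = 4.51 mmol/kg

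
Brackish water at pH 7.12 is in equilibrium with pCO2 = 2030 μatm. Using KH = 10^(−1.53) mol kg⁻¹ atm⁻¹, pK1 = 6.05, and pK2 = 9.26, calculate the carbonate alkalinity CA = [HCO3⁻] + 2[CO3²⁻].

[CO2*] = KH · pCO2 = 10^(−1.53) × 2030×10^-6 = 5.991×10^-5 mol/kg
α₀ = 1/(1 + K1/[H⁺] + K1K2/[H⁺]²) = 1/(1 + 10^+1.07 + 10^-1.07) = 0.07792
DIC = [CO2*]/α₀ = 5.991×10^-5 / 0.07792 = 0.7689 mmol/kg
CA = (α₁ + 2α₂)·DIC = (0.9155 + 2×0.006632) × 0.7689 = 0.714 mmol/kg

CA = 0.714 mmol/kg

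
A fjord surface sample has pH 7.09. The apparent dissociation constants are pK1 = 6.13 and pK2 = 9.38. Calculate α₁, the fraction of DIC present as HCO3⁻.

α₁ = 1 / (1 + [H⁺]/K1 + K2/[H⁺]) = 1 / (1 + 10^-0.96 + 10^-2.29)
   = 1 / (1 + 0.10965 + 0.0051286) = 1/1.1148 = 0.8970

α₁ = 0.897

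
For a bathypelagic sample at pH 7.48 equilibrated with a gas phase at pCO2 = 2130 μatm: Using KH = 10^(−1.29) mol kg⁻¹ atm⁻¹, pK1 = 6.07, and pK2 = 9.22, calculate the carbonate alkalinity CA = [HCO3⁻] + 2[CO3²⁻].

[CO2*] = KH · pCO2 = 10^(−1.29) × 2130×10^-6 = 1.092×10^-4 mol/kg
α₀ = 1/(1 + K1/[H⁺] + K1K2/[H⁺]²) = 1/(1 + 10^+1.41 + 10^-0.33) = 0.03680
DIC = [CO2*]/α₀ = 1.092×10^-4 / 0.03680 = 2.968 mmol/kg
CA = (α₁ + 2α₂)·DIC = (0.9460 + 2×0.01721) × 2.968 = 2.91 mmol/kg

CA = 2.91 mmol/kg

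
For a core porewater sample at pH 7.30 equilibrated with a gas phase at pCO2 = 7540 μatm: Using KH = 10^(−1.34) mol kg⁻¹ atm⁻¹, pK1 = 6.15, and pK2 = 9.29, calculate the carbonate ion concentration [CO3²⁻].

[CO3²⁻] = 0.0498 mmol/kg

[CO2*] = KH · pCO2 = 10^(−1.34) × 7540×10^-6 = 3.446×10^-4 mol/kg
α₀ = 1/(1 + K1/[H⁺] + K1K2/[H⁺]²) = 1/(1 + 10^+1.15 + 10^-0.84) = 0.06549
DIC = [CO2*]/α₀ = 3.446×10^-4 / 0.06549 = 5.263 mmol/kg
[CO3²⁻] = α₂·DIC; α₂ = 0.009466, so [CO3²⁻] = 0.009466 × 5.263 = 0.0498 mmol/kg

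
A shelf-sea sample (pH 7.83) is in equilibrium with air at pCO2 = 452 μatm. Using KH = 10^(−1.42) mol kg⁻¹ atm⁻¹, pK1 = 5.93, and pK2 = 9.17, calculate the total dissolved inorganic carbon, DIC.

[CO2*] = KH · pCO2 = 10^(−1.42) × 452×10^-6 = 1.718×10^-5 mol/kg
α₀ = 1/(1 + K1/[H⁺] + K1K2/[H⁺]²) = 1/(1 + 10^+1.90 + 10^+0.56) = 0.01190
DIC = [CO2*]/α₀ = 1.718×10^-5 / 0.01190 = 1.44 mmol/kg

DIC = 1.44 mmol/kg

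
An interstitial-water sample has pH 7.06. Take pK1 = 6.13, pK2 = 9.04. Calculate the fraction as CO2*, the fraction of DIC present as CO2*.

α₀ = 1 / (1 + K1/[H⁺] + K1K2/[H⁺]²) = 1 / (1 + 10^+0.93 + 10^-1.05)
   = 1 / (1 + 8.5114 + 0.089125) = 1/9.6005 = 0.1042

α₀ = 0.104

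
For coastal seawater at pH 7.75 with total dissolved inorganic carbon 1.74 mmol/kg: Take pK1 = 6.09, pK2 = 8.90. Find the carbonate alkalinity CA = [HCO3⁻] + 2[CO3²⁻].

CA = [HCO3⁻] + 2[CO3²⁻] = (α₁ + 2α₂)·DIC
At pH 7.75: [H⁺]/K1 = 10^-1.66 = 0.021878, K2/[H⁺] = 10^-1.15 = 0.070795
α₁ = 1/(1 + 0.021878 + 0.070795) = 1/1.0927 = 0.9152; α₂ = α₁·K2/[H⁺] = 0.06479
α₁ + 2α₂ = 1.0448
CA = 1.0448 × 1.74 = 1.82 mmol/kg

CA = 1.82 mmol/kg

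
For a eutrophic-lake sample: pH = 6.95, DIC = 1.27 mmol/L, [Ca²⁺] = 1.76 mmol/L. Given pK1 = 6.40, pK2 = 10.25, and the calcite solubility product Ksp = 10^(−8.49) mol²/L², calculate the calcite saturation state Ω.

Ω = 0.270

α₂ = 1 / (1 + [H⁺]/K2 + [H⁺]²/(K1K2)) = 1 / (1 + 10^+3.30 + 10^+2.75)
   = 1 / (1 + 1995.3 + 562.34) = 1/2558.6 = 0.0003908
[CO3²⁻] = α₂ × DIC = 0.0003908 × 1.27 = 0.0004964 mmol/L = 0.4964 μmol/L
Ksp = 10^(−8.49) = 3.236×10^-9
Ω = [Ca²⁺][CO3²⁻]/Ksp = (1.76×10^-3)(4.964×10^-7) / 3.236×10^-9 = 0.270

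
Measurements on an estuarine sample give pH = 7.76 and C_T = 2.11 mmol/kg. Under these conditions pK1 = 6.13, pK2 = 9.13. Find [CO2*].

α₀ = 1 / (1 + K1/[H⁺] + K1K2/[H⁺]²) = 1 / (1 + 10^+1.63 + 10^+0.26)
   = 1 / (1 + 42.658 + 1.8197) = 1/45.478 = 0.02199
[CO2*] = α₀ × DIC = 0.02199 × 2.11 = 0.0464 mmol/kg

[CO2*] = 0.0464 mmol/kg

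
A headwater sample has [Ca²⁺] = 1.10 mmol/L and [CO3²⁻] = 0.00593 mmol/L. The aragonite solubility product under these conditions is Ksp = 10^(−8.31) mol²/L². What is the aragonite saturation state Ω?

Ksp = 10^(−8.31) = 4.898×10^-9
Ω = [Ca²⁺][CO3²⁻]/Ksp = (1.10×10^-3)(0.00593×10^-3) / 4.898×10^-9 = 1.33

Ω = 1.33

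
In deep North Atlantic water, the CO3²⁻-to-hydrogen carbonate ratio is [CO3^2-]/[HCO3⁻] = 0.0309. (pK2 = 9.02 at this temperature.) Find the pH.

From K2 = [H⁺][CO3^2-]/[HCO3⁻]:  pH = pK2 + log₁₀([CO3^2-]/[HCO3⁻])
log₁₀(0.0309) = -1.510
pH = 9.02 + (-1.510) = 7.51

pH = 7.51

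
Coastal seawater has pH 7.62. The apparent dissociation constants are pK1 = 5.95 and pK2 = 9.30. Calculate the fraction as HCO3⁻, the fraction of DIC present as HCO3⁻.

α₁ = 1 / (1 + [H⁺]/K1 + K2/[H⁺]) = 1 / (1 + 10^-1.67 + 10^-1.68)
   = 1 / (1 + 0.021380 + 0.020893) = 1/1.0423 = 0.9594

α₁ = 0.959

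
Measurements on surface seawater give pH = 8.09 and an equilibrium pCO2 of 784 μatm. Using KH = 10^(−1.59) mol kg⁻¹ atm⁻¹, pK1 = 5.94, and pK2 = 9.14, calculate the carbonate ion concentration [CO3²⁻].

[CO2*] = KH · pCO2 = 10^(−1.59) × 784×10^-6 = 2.015×10^-5 mol/kg
α₀ = 1/(1 + K1/[H⁺] + K1K2/[H⁺]²) = 1/(1 + 10^+2.15 + 10^+1.10) = 0.006458
DIC = [CO2*]/α₀ = 2.015×10^-5 / 0.006458 = 3.120 mmol/kg
[CO3²⁻] = α₂·DIC; α₂ = 0.08130, so [CO3²⁻] = 0.08130 × 3.120 = 0.254 mmol/kg

[CO3²⁻] = 0.254 mmol/kg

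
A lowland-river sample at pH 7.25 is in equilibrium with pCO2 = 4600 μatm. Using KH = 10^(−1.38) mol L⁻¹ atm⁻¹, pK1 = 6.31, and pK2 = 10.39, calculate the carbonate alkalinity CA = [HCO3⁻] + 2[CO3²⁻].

[CO2*] = KH · pCO2 = 10^(−1.38) × 4600×10^-6 = 1.918×10^-4 mol/L
α₀ = 1/(1 + K1/[H⁺] + K1K2/[H⁺]²) = 1/(1 + 10^+0.94 + 10^-2.20) = 0.1029
DIC = [CO2*]/α₀ = 1.918×10^-4 / 0.1029 = 1.863 mmol/L
CA = (α₁ + 2α₂)·DIC = (0.8964 + 2×0.0006494) × 1.863 = 1.67 mmol/L

CA = 1.67 mmol/L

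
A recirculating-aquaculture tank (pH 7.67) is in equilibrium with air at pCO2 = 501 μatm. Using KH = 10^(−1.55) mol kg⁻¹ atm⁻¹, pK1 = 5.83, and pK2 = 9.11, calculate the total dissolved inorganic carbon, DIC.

[CO2*] = KH · pCO2 = 10^(−1.55) × 501×10^-6 = 1.412×10^-5 mol/kg
α₀ = 1/(1 + K1/[H⁺] + K1K2/[H⁺]²) = 1/(1 + 10^+1.84 + 10^+0.40) = 0.01376
DIC = [CO2*]/α₀ = 1.412×10^-5 / 0.01376 = 1.03 mmol/kg

DIC = 1.03 mmol/kg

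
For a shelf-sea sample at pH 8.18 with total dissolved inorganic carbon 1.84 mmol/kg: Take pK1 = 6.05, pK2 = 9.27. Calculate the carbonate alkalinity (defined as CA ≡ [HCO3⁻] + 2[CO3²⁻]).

CA = 1.96 mmol/kg

CA = [HCO3⁻] + 2[CO3²⁻] = (α₁ + 2α₂)·DIC
At pH 8.18: [H⁺]/K1 = 10^-2.13 = 0.0074131, K2/[H⁺] = 10^-1.09 = 0.081283
α₁ = 1/(1 + 0.0074131 + 0.081283) = 1/1.0887 = 0.9185; α₂ = α₁·K2/[H⁺] = 0.07466
α₁ + 2α₂ = 1.0679
CA = 1.0679 × 1.84 = 1.96 mmol/kg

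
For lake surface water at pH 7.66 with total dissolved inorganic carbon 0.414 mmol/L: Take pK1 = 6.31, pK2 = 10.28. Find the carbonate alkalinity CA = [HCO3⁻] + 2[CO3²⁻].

CA = [HCO3⁻] + 2[CO3²⁻] = (α₁ + 2α₂)·DIC
At pH 7.66: [H⁺]/K1 = 10^-1.35 = 0.044668, K2/[H⁺] = 10^-2.62 = 0.0023988
α₁ = 1/(1 + 0.044668 + 0.0023988) = 1/1.0471 = 0.9550; α₂ = α₁·K2/[H⁺] = 0.002291
α₁ + 2α₂ = 0.9596
CA = 0.9596 × 0.414 = 0.397 mmol/L

CA = 0.397 mmol/L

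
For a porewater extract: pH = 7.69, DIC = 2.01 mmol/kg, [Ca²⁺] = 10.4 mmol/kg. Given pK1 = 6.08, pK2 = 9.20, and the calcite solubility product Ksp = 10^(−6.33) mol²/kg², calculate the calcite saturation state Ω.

Ω = 1.31

α₂ = 1 / (1 + [H⁺]/K2 + [H⁺]²/(K1K2)) = 1 / (1 + 10^+1.51 + 10^-0.10)
   = 1 / (1 + 32.359 + 0.79433) = 1/34.154 = 0.02928
[CO3²⁻] = α₂ × DIC = 0.02928 × 2.01 = 0.05885 mmol/kg
Ksp = 10^(−6.33) = 4.677×10^-7
Ω = [Ca²⁺][CO3²⁻]/Ksp = (10.4×10^-3)(5.885×10^-5) / 4.677×10^-7 = 1.31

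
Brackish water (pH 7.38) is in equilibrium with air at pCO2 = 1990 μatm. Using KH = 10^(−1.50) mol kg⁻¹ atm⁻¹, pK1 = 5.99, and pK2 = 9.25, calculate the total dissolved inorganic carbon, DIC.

DIC = 1.63 mmol/kg

[CO2*] = KH · pCO2 = 10^(−1.50) × 1990×10^-6 = 6.293×10^-5 mol/kg
α₀ = 1/(1 + K1/[H⁺] + K1K2/[H⁺]²) = 1/(1 + 10^+1.39 + 10^-0.48) = 0.03864
DIC = [CO2*]/α₀ = 6.293×10^-5 / 0.03864 = 1.63 mmol/kg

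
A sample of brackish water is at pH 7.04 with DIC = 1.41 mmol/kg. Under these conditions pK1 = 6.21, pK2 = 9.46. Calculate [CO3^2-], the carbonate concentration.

α₂ = 1 / (1 + [H⁺]/K2 + [H⁺]²/(K1K2)) = 1 / (1 + 10^+2.42 + 10^+1.59)
   = 1 / (1 + 263.03 + 38.905) = 1/302.93 = 0.003301
[CO3²⁻] = α₂ × DIC = 0.003301 × 1.41 = 0.00465 mmol/kg = 4.65 μmol/kg

[CO3²⁻] = 4.65 μmol/kg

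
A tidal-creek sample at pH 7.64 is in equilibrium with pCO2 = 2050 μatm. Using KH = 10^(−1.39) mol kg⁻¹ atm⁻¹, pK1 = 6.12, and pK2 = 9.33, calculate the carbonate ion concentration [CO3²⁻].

[CO2*] = KH · pCO2 = 10^(−1.39) × 2050×10^-6 = 8.351×10^-5 mol/kg
α₀ = 1/(1 + K1/[H⁺] + K1K2/[H⁺]²) = 1/(1 + 10^+1.52 + 10^-0.17) = 0.02874
DIC = [CO2*]/α₀ = 8.351×10^-5 / 0.02874 = 2.905 mmol/kg
[CO3²⁻] = α₂·DIC; α₂ = 0.01943, so [CO3²⁻] = 0.01943 × 2.905 = 0.0565 mmol/kg

[CO3²⁻] = 0.0565 mmol/kg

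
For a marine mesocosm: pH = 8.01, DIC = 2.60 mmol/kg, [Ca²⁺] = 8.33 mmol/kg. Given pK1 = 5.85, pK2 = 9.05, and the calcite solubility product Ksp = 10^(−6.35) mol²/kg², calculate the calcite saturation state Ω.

α₂ = 1 / (1 + [H⁺]/K2 + [H⁺]²/(K1K2)) = 1 / (1 + 10^+1.04 + 10^-1.12)
   = 1 / (1 + 10.965 + 0.075858) = 1/12.041 = 0.08305
[CO3²⁻] = α₂ × DIC = 0.08305 × 2.60 = 0.2159 mmol/kg
Ksp = 10^(−6.35) = 4.467×10^-7
Ω = [Ca²⁺][CO3²⁻]/Ksp = (8.33×10^-3)(2.159×10^-4) / 4.467×10^-7 = 4.03

Ω = 4.03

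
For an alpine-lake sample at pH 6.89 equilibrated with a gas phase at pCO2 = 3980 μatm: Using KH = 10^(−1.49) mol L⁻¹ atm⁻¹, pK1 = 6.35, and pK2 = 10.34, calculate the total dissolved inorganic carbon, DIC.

[CO2*] = KH · pCO2 = 10^(−1.49) × 3980×10^-6 = 1.288×10^-4 mol/L
α₀ = 1/(1 + K1/[H⁺] + K1K2/[H⁺]²) = 1/(1 + 10^+0.54 + 10^-2.91) = 0.2238
DIC = [CO2*]/α₀ = 1.288×10^-4 / 0.2238 = 0.576 mmol/L

DIC = 0.576 mmol/L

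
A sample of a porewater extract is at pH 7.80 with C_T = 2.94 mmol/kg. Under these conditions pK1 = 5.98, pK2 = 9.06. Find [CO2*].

[CO2*] = 0.0416 mmol/kg

α₀ = 1 / (1 + K1/[H⁺] + K1K2/[H⁺]²) = 1 / (1 + 10^+1.82 + 10^+0.56)
   = 1 / (1 + 66.069 + 3.6308) = 1/70.700 = 0.01414
[CO2*] = α₀ × DIC = 0.01414 × 2.94 = 0.0416 mmol/kg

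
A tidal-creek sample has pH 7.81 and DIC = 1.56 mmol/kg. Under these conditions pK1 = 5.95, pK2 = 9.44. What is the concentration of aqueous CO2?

[CO2*] = 0.0208 mmol/kg

α₀ = 1 / (1 + K1/[H⁺] + K1K2/[H⁺]²) = 1 / (1 + 10^+1.86 + 10^+0.23)
   = 1 / (1 + 72.444 + 1.6982) = 1/75.142 = 0.01331
[CO2*] = α₀ × DIC = 0.01331 × 1.56 = 0.0208 mmol/kg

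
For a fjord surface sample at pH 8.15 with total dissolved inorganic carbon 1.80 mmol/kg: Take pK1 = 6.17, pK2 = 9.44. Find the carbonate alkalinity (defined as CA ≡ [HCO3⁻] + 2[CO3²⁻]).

CA = 1.87 mmol/kg

CA = [HCO3⁻] + 2[CO3²⁻] = (α₁ + 2α₂)·DIC
At pH 8.15: [H⁺]/K1 = 10^-1.98 = 0.010471, K2/[H⁺] = 10^-1.29 = 0.051286
α₁ = 1/(1 + 0.010471 + 0.051286) = 1/1.0618 = 0.9418; α₂ = α₁·K2/[H⁺] = 0.04830
α₁ + 2α₂ = 1.0384
CA = 1.0384 × 1.80 = 1.87 mmol/kg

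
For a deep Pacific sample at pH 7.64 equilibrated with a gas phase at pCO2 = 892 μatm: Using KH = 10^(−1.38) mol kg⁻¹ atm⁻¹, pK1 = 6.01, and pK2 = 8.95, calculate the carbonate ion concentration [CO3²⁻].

[CO2*] = KH · pCO2 = 10^(−1.38) × 892×10^-6 = 3.718×10^-5 mol/kg
α₀ = 1/(1 + K1/[H⁺] + K1K2/[H⁺]²) = 1/(1 + 10^+1.63 + 10^+0.32) = 0.02186
DIC = [CO2*]/α₀ = 3.718×10^-5 / 0.02186 = 1.701 mmol/kg
[CO3²⁻] = α₂·DIC; α₂ = 0.04567, so [CO3²⁻] = 0.04567 × 1.701 = 0.0777 mmol/kg

[CO3²⁻] = 0.0777 mmol/kg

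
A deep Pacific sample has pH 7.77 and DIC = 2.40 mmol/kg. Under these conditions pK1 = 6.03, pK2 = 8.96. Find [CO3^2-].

[CO3²⁻] = 0.143 mmol/kg

α₂ = 1 / (1 + [H⁺]/K2 + [H⁺]²/(K1K2)) = 1 / (1 + 10^+1.19 + 10^-0.55)
   = 1 / (1 + 15.488 + 0.28184) = 1/16.770 = 0.05963
[CO3²⁻] = α₂ × DIC = 0.05963 × 2.40 = 0.143 mmol/kg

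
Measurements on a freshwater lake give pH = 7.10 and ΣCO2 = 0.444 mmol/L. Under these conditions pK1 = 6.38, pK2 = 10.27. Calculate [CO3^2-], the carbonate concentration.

α₂ = 1 / (1 + [H⁺]/K2 + [H⁺]²/(K1K2)) = 1 / (1 + 10^+3.17 + 10^+2.45)
   = 1 / (1 + 1479.1 + 281.84) = 1/1761.9 = 0.0005676
[CO3²⁻] = α₂ × DIC = 0.0005676 × 0.444 = 0.000252 mmol/L = 0.252 μmol/L

[CO3²⁻] = 0.252 μmol/L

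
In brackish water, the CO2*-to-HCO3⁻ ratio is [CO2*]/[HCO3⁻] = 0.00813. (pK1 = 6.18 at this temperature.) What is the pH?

From K1 = [H⁺][HCO3⁻]/[CO2*]:  pH = pK1 − log₁₀([CO2*]/[HCO3⁻])
log₁₀(0.00813) = -2.090
pH = 6.18 − (-2.090) = 8.27

pH = 8.27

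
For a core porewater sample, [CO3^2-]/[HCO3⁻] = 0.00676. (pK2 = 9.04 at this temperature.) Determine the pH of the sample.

pH = 6.87

From K2 = [H⁺][CO3^2-]/[HCO3⁻]:  pH = pK2 + log₁₀([CO3^2-]/[HCO3⁻])
log₁₀(0.00676) = -2.170
pH = 9.04 + (-2.170) = 6.87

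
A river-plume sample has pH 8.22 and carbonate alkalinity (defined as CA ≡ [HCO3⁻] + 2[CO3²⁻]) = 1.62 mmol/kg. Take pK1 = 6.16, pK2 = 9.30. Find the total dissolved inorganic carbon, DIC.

CA = [HCO3⁻] + 2[CO3²⁻] = (α₁ + 2α₂)·DIC
At pH 8.22: [H⁺]/K1 = 10^-2.06 = 0.0087096, K2/[H⁺] = 10^-1.08 = 0.083176
α₁ = 1/(1 + 0.0087096 + 0.083176) = 1/1.0919 = 0.9158; α₂ = α₁·K2/[H⁺] = 0.07618
α₁ + 2α₂ = 1.0682
DIC = CA / (α₁ + 2α₂) = 1.62 / 1.0682 = 1.52 mmol/kg

DIC = 1.52 mmol/kg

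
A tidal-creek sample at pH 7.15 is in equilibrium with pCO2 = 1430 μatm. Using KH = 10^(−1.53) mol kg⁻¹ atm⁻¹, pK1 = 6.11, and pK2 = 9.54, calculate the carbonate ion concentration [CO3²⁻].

[CO2*] = KH · pCO2 = 10^(−1.53) × 1430×10^-6 = 4.220×10^-5 mol/kg
α₀ = 1/(1 + K1/[H⁺] + K1K2/[H⁺]²) = 1/(1 + 10^+1.04 + 10^-1.35) = 0.08327
DIC = [CO2*]/α₀ = 4.220×10^-5 / 0.08327 = 0.5068 mmol/kg
[CO3²⁻] = α₂·DIC; α₂ = 0.003719, so [CO3²⁻] = 0.003719 × 0.5068 = 0.00189 mmol/kg = 1.89 μmol/kg

[CO3²⁻] = 1.89 μmol/kg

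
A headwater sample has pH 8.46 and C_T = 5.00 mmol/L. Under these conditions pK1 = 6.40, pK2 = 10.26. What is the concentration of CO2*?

[CO2*] = 0.0425 mmol/L

α₀ = 1 / (1 + K1/[H⁺] + K1K2/[H⁺]²) = 1 / (1 + 10^+2.06 + 10^+0.26)
   = 1 / (1 + 114.82 + 1.8197) = 1/117.64 = 0.008501
[CO2*] = α₀ × DIC = 0.008501 × 5.00 = 0.0425 mmol/L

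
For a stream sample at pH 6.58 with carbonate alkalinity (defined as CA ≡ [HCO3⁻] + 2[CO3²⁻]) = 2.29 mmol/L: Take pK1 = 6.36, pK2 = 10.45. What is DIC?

CA = [HCO3⁻] + 2[CO3²⁻] = (α₁ + 2α₂)·DIC
At pH 6.58: [H⁺]/K1 = 10^-0.22 = 0.60256, K2/[H⁺] = 10^-3.87 = 0.00013490
α₁ = 1/(1 + 0.60256 + 0.00013490) = 1/1.6027 = 0.6239; α₂ = α₁·K2/[H⁺] = 8.417×10^-5
α₁ + 2α₂ = 0.6241
DIC = CA / (α₁ + 2α₂) = 2.29 / 0.6241 = 3.67 mmol/L

DIC = 3.67 mmol/L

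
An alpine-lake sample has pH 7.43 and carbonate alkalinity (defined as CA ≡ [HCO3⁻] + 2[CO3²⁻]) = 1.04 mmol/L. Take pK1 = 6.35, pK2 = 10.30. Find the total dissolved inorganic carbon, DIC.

DIC = 1.12 mmol/L

CA = [HCO3⁻] + 2[CO3²⁻] = (α₁ + 2α₂)·DIC
At pH 7.43: [H⁺]/K1 = 10^-1.08 = 0.083176, K2/[H⁺] = 10^-2.87 = 0.0013490
α₁ = 1/(1 + 0.083176 + 0.0013490) = 1/1.0845 = 0.9221; α₂ = α₁·K2/[H⁺] = 0.001244
α₁ + 2α₂ = 0.9246
DIC = CA / (α₁ + 2α₂) = 1.04 / 0.9246 = 1.12 mmol/L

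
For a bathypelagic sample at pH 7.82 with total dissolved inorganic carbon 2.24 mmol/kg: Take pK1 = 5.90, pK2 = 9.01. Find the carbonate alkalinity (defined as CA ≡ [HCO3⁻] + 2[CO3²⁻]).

CA = 2.35 mmol/kg

CA = [HCO3⁻] + 2[CO3²⁻] = (α₁ + 2α₂)·DIC
At pH 7.82: [H⁺]/K1 = 10^-1.92 = 0.012023, K2/[H⁺] = 10^-1.19 = 0.064565
α₁ = 1/(1 + 0.012023 + 0.064565) = 1/1.0766 = 0.9289; α₂ = α₁·K2/[H⁺] = 0.05997
α₁ + 2α₂ = 1.0488
CA = 1.0488 × 2.24 = 2.35 mmol/kg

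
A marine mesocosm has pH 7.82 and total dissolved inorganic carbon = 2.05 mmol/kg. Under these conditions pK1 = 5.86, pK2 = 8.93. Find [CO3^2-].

[CO3²⁻] = 0.146 mmol/kg

α₂ = 1 / (1 + [H⁺]/K2 + [H⁺]²/(K1K2)) = 1 / (1 + 10^+1.11 + 10^-0.85)
   = 1 / (1 + 12.882 + 0.14125) = 1/14.024 = 0.07131
[CO3²⁻] = α₂ × DIC = 0.07131 × 2.05 = 0.146 mmol/kg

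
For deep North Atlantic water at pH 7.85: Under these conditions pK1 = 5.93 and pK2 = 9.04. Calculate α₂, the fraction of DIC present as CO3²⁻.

α₂ = 0.0600

α₂ = 1 / (1 + [H⁺]/K2 + [H⁺]²/(K1K2)) = 1 / (1 + 10^+1.19 + 10^-0.73)
   = 1 / (1 + 15.488 + 0.18621) = 1/16.674 = 0.05997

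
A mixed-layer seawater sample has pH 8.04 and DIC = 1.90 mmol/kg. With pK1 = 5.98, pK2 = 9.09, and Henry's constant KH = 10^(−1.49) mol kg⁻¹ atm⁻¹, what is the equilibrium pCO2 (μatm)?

pCO2 = 466 μatm

α₀ = 1 / (1 + K1/[H⁺] + K1K2/[H⁺]²) = 1 / (1 + 10^+2.06 + 10^+1.01)
   = 1 / (1 + 114.82 + 10.233) = 1/126.05 = 0.007933
[CO2*] = α₀ × DIC = 0.007933 × 1.90 = 0.01507 mmol/kg = 15.07 μmol/kg
pCO2 = [CO2*]/KH = 1.507×10^-5 / 3.236×10^-2 = 466 μatm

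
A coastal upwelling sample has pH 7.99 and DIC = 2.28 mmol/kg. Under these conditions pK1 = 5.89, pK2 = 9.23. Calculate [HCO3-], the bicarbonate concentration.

α₁ = 1 / (1 + [H⁺]/K1 + K2/[H⁺]) = 1 / (1 + 10^-2.10 + 10^-1.24)
   = 1 / (1 + 0.0079433 + 0.057544) = 1/1.0655 = 0.9385
[HCO3⁻] = α₁ × DIC = 0.9385 × 2.28 = 2.14 mmol/kg

[HCO3⁻] = 2.14 mmol/kg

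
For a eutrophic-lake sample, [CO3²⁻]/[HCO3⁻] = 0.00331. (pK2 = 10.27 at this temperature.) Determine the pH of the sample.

pH = 7.79

From K2 = [H⁺][CO3²⁻]/[HCO3⁻]:  pH = pK2 + log₁₀([CO3²⁻]/[HCO3⁻])
log₁₀(0.00331) = -2.480
pH = 10.27 + (-2.480) = 7.79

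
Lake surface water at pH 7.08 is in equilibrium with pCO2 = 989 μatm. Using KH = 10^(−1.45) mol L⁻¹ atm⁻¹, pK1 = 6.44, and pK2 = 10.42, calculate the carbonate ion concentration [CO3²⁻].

[CO2*] = KH · pCO2 = 10^(−1.45) × 989×10^-6 = 3.509×10^-5 mol/L
α₀ = 1/(1 + K1/[H⁺] + K1K2/[H⁺]²) = 1/(1 + 10^+0.64 + 10^-2.70) = 0.1863
DIC = [CO2*]/α₀ = 3.509×10^-5 / 0.1863 = 0.1883 mmol/L
[CO3²⁻] = α₂·DIC; α₂ = 0.0003718, so [CO3²⁻] = 0.0003718 × 0.1883 = 7.00×10^-5 mmol/L = 0.0700 μmol/L

[CO3²⁻] = 0.0700 μmol/L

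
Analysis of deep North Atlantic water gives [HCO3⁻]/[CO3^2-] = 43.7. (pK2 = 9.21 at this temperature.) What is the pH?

From K2 = [H⁺][CO3^2-]/[HCO3⁻]:  pH = pK2 − log₁₀([HCO3⁻]/[CO3^2-])
log₁₀(43.7) = +1.640
pH = 9.21 − (+1.640) = 7.57

pH = 7.57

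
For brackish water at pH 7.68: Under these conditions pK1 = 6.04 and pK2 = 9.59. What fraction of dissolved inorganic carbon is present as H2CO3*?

α₀ = 0.0221

α₀ = 1 / (1 + K1/[H⁺] + K1K2/[H⁺]²) = 1 / (1 + 10^+1.64 + 10^-0.27)
   = 1 / (1 + 43.652 + 0.53703) = 1/45.189 = 0.02213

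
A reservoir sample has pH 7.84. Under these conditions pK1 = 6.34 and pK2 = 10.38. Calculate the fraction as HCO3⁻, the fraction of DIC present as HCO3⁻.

α₁ = 1 / (1 + [H⁺]/K1 + K2/[H⁺]) = 1 / (1 + 10^-1.50 + 10^-2.54)
   = 1 / (1 + 0.031623 + 0.0028840) = 1/1.0345 = 0.9666

α₁ = 0.967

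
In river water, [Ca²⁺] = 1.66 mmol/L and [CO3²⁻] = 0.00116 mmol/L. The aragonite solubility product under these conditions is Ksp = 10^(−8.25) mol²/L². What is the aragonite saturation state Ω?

Ω = 0.342

Ksp = 10^(−8.25) = 5.623×10^-9
Ω = [Ca²⁺][CO3²⁻]/Ksp = (1.66×10^-3)(0.00116×10^-3) / 5.623×10^-9 = 0.342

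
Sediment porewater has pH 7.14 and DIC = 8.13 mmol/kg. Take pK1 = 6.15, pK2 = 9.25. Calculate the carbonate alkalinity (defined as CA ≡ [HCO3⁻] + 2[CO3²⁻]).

CA = 7.44 mmol/kg

CA = [HCO3⁻] + 2[CO3²⁻] = (α₁ + 2α₂)·DIC
At pH 7.14: [H⁺]/K1 = 10^-0.99 = 0.10233, K2/[H⁺] = 10^-2.11 = 0.0077625
α₁ = 1/(1 + 0.10233 + 0.0077625) = 1/1.1101 = 0.9008; α₂ = α₁·K2/[H⁺] = 0.006993
α₁ + 2α₂ = 0.9148
CA = 0.9148 × 8.13 = 7.44 mmol/kg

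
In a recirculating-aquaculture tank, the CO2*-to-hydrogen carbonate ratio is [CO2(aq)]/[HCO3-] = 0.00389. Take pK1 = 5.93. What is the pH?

From K1 = [H⁺][HCO3-]/[CO2(aq)]:  pH = pK1 − log₁₀([CO2(aq)]/[HCO3-])
log₁₀(0.00389) = -2.410
pH = 5.93 − (-2.410) = 8.34

pH = 8.34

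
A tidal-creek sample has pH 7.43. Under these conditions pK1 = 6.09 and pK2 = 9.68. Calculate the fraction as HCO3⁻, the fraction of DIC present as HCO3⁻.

α₁ = 0.951

α₁ = 1 / (1 + [H⁺]/K1 + K2/[H⁺]) = 1 / (1 + 10^-1.34 + 10^-2.25)
   = 1 / (1 + 0.045709 + 0.0056234) = 1/1.0513 = 0.9512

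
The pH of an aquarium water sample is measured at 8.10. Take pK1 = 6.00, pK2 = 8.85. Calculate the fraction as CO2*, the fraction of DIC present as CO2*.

α₀ = 0.00670

α₀ = 1 / (1 + K1/[H⁺] + K1K2/[H⁺]²) = 1 / (1 + 10^+2.10 + 10^+1.35)
   = 1 / (1 + 125.89 + 22.387) = 1/149.28 = 0.006699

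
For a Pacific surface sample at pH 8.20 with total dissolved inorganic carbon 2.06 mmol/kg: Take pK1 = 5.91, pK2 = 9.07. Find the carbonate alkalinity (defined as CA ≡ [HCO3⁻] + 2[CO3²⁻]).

CA = [HCO3⁻] + 2[CO3²⁻] = (α₁ + 2α₂)·DIC
At pH 8.20: [H⁺]/K1 = 10^-2.29 = 0.0051286, K2/[H⁺] = 10^-0.87 = 0.13490
α₁ = 1/(1 + 0.0051286 + 0.13490) = 1/1.1400 = 0.8772; α₂ = α₁·K2/[H⁺] = 0.1183
α₁ + 2α₂ = 1.1138
CA = 1.1138 × 2.06 = 2.29 mmol/kg

CA = 2.29 mmol/kg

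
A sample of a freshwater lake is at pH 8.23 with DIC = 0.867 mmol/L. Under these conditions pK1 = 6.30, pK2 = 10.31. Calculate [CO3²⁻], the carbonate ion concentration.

[CO3²⁻] = 7.07 μmol/L

α₂ = 1 / (1 + [H⁺]/K2 + [H⁺]²/(K1K2)) = 1 / (1 + 10^+2.08 + 10^+0.15)
   = 1 / (1 + 120.23 + 1.4125) = 1/122.64 = 0.008154
[CO3²⁻] = α₂ × DIC = 0.008154 × 0.867 = 0.00707 mmol/L = 7.07 μmol/L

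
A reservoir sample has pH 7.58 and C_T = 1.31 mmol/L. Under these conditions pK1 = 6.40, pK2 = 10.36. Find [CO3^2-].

α₂ = 1 / (1 + [H⁺]/K2 + [H⁺]²/(K1K2)) = 1 / (1 + 10^+2.78 + 10^+1.60)
   = 1 / (1 + 602.56 + 39.811) = 1/643.37 = 0.001554
[CO3²⁻] = α₂ × DIC = 0.001554 × 1.31 = 0.00204 mmol/L = 2.04 μmol/L

[CO3²⁻] = 2.04 μmol/L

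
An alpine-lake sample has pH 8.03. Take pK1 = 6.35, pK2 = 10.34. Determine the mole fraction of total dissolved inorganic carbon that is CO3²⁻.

α₂ = 0.00477

α₂ = 1 / (1 + [H⁺]/K2 + [H⁺]²/(K1K2)) = 1 / (1 + 10^+2.31 + 10^+0.63)
   = 1 / (1 + 204.17 + 4.2658) = 1/209.44 = 0.004775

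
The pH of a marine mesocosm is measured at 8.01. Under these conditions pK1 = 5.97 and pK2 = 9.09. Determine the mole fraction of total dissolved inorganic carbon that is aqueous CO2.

α₀ = 0.00835

α₀ = 1 / (1 + K1/[H⁺] + K1K2/[H⁺]²) = 1 / (1 + 10^+2.04 + 10^+0.96)
   = 1 / (1 + 109.65 + 9.1201) = 1/119.77 = 0.008349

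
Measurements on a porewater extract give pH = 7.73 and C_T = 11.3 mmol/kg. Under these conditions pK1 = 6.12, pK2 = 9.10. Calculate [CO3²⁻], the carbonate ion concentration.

[CO3²⁻] = 0.452 mmol/kg

α₂ = 1 / (1 + [H⁺]/K2 + [H⁺]²/(K1K2)) = 1 / (1 + 10^+1.37 + 10^-0.24)
   = 1 / (1 + 23.442 + 0.57544) = 1/25.018 = 0.03997
[CO3²⁻] = α₂ × DIC = 0.03997 × 11.3 = 0.452 mmol/kg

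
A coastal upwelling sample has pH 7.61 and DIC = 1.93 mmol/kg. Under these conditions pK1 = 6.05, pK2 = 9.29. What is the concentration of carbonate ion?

α₂ = 1 / (1 + [H⁺]/K2 + [H⁺]²/(K1K2)) = 1 / (1 + 10^+1.68 + 10^+0.12)
   = 1 / (1 + 47.863 + 1.3183) = 1/50.181 = 0.01993
[CO3²⁻] = α₂ × DIC = 0.01993 × 1.93 = 0.0385 mmol/kg

[CO3²⁻] = 0.0385 mmol/kg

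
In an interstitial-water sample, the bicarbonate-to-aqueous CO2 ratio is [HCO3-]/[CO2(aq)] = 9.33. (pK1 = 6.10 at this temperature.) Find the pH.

pH = 7.07

From K1 = [H⁺][HCO3-]/[CO2(aq)]:  pH = pK1 + log₁₀([HCO3-]/[CO2(aq)])
log₁₀(9.33) = +0.970
pH = 6.10 + (+0.970) = 7.07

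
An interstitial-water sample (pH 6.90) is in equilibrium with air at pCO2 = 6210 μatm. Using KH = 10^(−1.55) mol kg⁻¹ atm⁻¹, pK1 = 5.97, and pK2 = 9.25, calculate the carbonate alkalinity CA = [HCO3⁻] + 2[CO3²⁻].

[CO2*] = KH · pCO2 = 10^(−1.55) × 6210×10^-6 = 1.750×10^-4 mol/kg
α₀ = 1/(1 + K1/[H⁺] + K1K2/[H⁺]²) = 1/(1 + 10^+0.93 + 10^-1.42) = 0.1047
DIC = [CO2*]/α₀ = 1.750×10^-4 / 0.1047 = 1.671 mmol/kg
CA = (α₁ + 2α₂)·DIC = (0.8913 + 2×0.003981) × 1.671 = 1.50 mmol/kg

CA = 1.50 mmol/kg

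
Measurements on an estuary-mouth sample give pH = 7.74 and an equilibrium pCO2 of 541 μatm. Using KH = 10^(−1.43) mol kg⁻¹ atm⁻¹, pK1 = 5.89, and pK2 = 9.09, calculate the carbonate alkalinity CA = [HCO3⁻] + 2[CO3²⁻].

CA = 1.55 mmol/kg

[CO2*] = KH · pCO2 = 10^(−1.43) × 541×10^-6 = 2.010×10^-5 mol/kg
α₀ = 1/(1 + K1/[H⁺] + K1K2/[H⁺]²) = 1/(1 + 10^+1.85 + 10^+0.50) = 0.01334
DIC = [CO2*]/α₀ = 2.010×10^-5 / 0.01334 = 1.507 mmol/kg
CA = (α₁ + 2α₂)·DIC = (0.9445 + 2×0.04219) × 1.507 = 1.55 mmol/kg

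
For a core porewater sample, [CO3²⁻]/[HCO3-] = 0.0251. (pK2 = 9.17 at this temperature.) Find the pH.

pH = 7.57

From K2 = [H⁺][CO3²⁻]/[HCO3-]:  pH = pK2 + log₁₀([CO3²⁻]/[HCO3-])
log₁₀(0.0251) = -1.600
pH = 9.17 + (-1.600) = 7.57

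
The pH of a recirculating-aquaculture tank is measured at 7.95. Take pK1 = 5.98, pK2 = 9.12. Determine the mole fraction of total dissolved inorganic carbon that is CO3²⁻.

α₂ = 1 / (1 + [H⁺]/K2 + [H⁺]²/(K1K2)) = 1 / (1 + 10^+1.17 + 10^-0.80)
   = 1 / (1 + 14.791 + 0.15849) = 1/15.950 = 0.06270

α₂ = 0.0627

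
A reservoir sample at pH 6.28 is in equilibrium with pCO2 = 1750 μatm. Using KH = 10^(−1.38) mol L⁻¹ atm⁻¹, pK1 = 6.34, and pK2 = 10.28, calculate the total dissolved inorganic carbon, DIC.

DIC = 0.136 mmol/L

[CO2*] = KH · pCO2 = 10^(−1.38) × 1750×10^-6 = 7.295×10^-5 mol/L
α₀ = 1/(1 + K1/[H⁺] + K1K2/[H⁺]²) = 1/(1 + 10^-0.06 + 10^-4.06) = 0.5345
DIC = [CO2*]/α₀ = 7.295×10^-5 / 0.5345 = 0.136 mmol/L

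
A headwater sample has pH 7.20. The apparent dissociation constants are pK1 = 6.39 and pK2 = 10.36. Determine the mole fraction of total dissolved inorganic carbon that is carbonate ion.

α₂ = 0.000599

α₂ = 1 / (1 + [H⁺]/K2 + [H⁺]²/(K1K2)) = 1 / (1 + 10^+3.16 + 10^+2.35)
   = 1 / (1 + 1445.4 + 223.87) = 1/1670.3 = 0.0005987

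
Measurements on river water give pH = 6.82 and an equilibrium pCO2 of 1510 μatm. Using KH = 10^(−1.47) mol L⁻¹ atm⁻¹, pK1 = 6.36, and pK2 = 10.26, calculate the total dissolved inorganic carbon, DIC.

DIC = 0.199 mmol/L

[CO2*] = KH · pCO2 = 10^(−1.47) × 1510×10^-6 = 5.117×10^-5 mol/L
α₀ = 1/(1 + K1/[H⁺] + K1K2/[H⁺]²) = 1/(1 + 10^+0.46 + 10^-2.98) = 0.2574
DIC = [CO2*]/α₀ = 5.117×10^-5 / 0.2574 = 0.199 mmol/L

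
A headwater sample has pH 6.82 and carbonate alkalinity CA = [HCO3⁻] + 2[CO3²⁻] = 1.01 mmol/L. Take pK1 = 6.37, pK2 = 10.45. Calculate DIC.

CA = [HCO3⁻] + 2[CO3²⁻] = (α₁ + 2α₂)·DIC
At pH 6.82: [H⁺]/K1 = 10^-0.45 = 0.35481, K2/[H⁺] = 10^-3.63 = 0.00023442
α₁ = 1/(1 + 0.35481 + 0.00023442) = 1/1.3550 = 0.7380; α₂ = α₁·K2/[H⁺] = 0.0001730
α₁ + 2α₂ = 0.7383
DIC = CA / (α₁ + 2α₂) = 1.01 / 0.7383 = 1.37 mmol/L

DIC = 1.37 mmol/L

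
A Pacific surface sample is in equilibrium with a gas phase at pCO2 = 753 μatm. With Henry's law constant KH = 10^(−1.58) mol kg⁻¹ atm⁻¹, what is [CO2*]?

[CO2*] = 19.8 μmol/kg

KH = 10^(−1.58) = 2.630×10^-2 mol kg⁻¹ atm⁻¹
[CO2*] = KH · pCO2 = 2.630×10^-2 × 753×10^-6 atm = 1.98×10^-5 mol/kg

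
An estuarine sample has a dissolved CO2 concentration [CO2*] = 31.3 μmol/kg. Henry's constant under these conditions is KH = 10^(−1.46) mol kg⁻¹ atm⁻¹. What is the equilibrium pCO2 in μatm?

KH = 10^(−1.46) = 3.467×10^-2 mol kg⁻¹ atm⁻¹
pCO2 = [CO2*]/KH = 31.3×10^-6 / 3.467×10^-2 = 9.03×10^-4 atm = 903 μatm

pCO2 = 903 μatm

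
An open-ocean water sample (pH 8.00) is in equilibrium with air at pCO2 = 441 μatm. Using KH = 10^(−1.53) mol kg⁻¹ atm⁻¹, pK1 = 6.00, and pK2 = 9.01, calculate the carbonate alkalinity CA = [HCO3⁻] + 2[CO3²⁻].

CA = 1.56 mmol/kg

[CO2*] = KH · pCO2 = 10^(−1.53) × 441×10^-6 = 1.301×10^-5 mol/kg
α₀ = 1/(1 + K1/[H⁺] + K1K2/[H⁺]²) = 1/(1 + 10^+2.00 + 10^+0.99) = 0.009028
DIC = [CO2*]/α₀ = 1.301×10^-5 / 0.009028 = 1.442 mmol/kg
CA = (α₁ + 2α₂)·DIC = (0.9028 + 2×0.08822) × 1.442 = 1.56 mmol/kg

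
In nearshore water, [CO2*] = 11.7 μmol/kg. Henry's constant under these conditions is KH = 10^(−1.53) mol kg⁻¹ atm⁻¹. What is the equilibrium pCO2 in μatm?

KH = 10^(−1.53) = 2.951×10^-2 mol kg⁻¹ atm⁻¹
pCO2 = [CO2*]/KH = 11.7×10^-6 / 2.951×10^-2 = 3.96×10^-4 atm = 396 μatm

pCO2 = 396 μatm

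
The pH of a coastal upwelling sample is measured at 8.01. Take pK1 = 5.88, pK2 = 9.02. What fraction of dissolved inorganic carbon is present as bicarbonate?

α₁ = 0.905

α₁ = 1 / (1 + [H⁺]/K1 + K2/[H⁺]) = 1 / (1 + 10^-2.13 + 10^-1.01)
   = 1 / (1 + 0.0074131 + 0.097724) = 1/1.1051 = 0.9049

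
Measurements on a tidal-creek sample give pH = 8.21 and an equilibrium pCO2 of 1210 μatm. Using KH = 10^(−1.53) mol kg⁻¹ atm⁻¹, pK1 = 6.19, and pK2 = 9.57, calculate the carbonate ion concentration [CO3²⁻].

[CO3²⁻] = 0.163 mmol/kg

[CO2*] = KH · pCO2 = 10^(−1.53) × 1210×10^-6 = 3.571×10^-5 mol/kg
α₀ = 1/(1 + K1/[H⁺] + K1K2/[H⁺]²) = 1/(1 + 10^+2.02 + 10^+0.66) = 0.009068
DIC = [CO2*]/α₀ = 3.571×10^-5 / 0.009068 = 3.938 mmol/kg
[CO3²⁻] = α₂·DIC; α₂ = 0.04145, so [CO3²⁻] = 0.04145 × 3.938 = 0.163 mmol/kg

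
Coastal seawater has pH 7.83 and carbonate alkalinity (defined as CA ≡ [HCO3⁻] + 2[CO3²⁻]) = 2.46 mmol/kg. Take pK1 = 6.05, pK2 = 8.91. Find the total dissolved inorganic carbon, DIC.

DIC = 2.32 mmol/kg

CA = [HCO3⁻] + 2[CO3²⁻] = (α₁ + 2α₂)·DIC
At pH 7.83: [H⁺]/K1 = 10^-1.78 = 0.016596, K2/[H⁺] = 10^-1.08 = 0.083176
α₁ = 1/(1 + 0.016596 + 0.083176) = 1/1.0998 = 0.9093; α₂ = α₁·K2/[H⁺] = 0.07563
α₁ + 2α₂ = 1.0605
DIC = CA / (α₁ + 2α₂) = 2.46 / 1.0605 = 2.32 mmol/kg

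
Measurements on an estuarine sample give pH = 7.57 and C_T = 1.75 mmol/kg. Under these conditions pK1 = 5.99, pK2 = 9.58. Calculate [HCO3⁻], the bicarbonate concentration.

[HCO3⁻] = 1.69 mmol/kg

α₁ = 1 / (1 + [H⁺]/K1 + K2/[H⁺]) = 1 / (1 + 10^-1.58 + 10^-2.01)
   = 1 / (1 + 0.026303 + 0.0097724) = 1/1.0361 = 0.9652
[HCO3⁻] = α₁ × DIC = 0.9652 × 1.75 = 1.69 mmol/kg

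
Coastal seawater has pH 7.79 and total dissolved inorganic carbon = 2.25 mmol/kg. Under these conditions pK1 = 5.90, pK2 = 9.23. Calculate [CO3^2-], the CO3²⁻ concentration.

α₂ = 1 / (1 + [H⁺]/K2 + [H⁺]²/(K1K2)) = 1 / (1 + 10^+1.44 + 10^-0.45)
   = 1 / (1 + 27.542 + 0.35481) = 1/28.897 = 0.03461
[CO3²⁻] = α₂ × DIC = 0.03461 × 2.25 = 0.0779 mmol/kg

[CO3²⁻] = 0.0779 mmol/kg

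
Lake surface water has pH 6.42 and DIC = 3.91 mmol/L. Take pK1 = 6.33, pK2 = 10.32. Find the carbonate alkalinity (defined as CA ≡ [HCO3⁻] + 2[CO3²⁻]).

CA = [HCO3⁻] + 2[CO3²⁻] = (α₁ + 2α₂)·DIC
At pH 6.42: [H⁺]/K1 = 10^-0.09 = 0.81283, K2/[H⁺] = 10^-3.90 = 0.00012589
α₁ = 1/(1 + 0.81283 + 0.00012589) = 1/1.8130 = 0.5516; α₂ = α₁·K2/[H⁺] = 6.944×10^-5
α₁ + 2α₂ = 0.5517
CA = 0.5517 × 3.91 = 2.16 mmol/L

CA = 2.16 mmol/L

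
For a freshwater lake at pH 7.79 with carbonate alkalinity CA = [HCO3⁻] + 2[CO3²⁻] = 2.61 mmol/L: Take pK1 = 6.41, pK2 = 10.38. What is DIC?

DIC = 2.71 mmol/L

CA = [HCO3⁻] + 2[CO3²⁻] = (α₁ + 2α₂)·DIC
At pH 7.79: [H⁺]/K1 = 10^-1.38 = 0.041687, K2/[H⁺] = 10^-2.59 = 0.0025704
α₁ = 1/(1 + 0.041687 + 0.0025704) = 1/1.0443 = 0.9576; α₂ = α₁·K2/[H⁺] = 0.002461
α₁ + 2α₂ = 0.9625
DIC = CA / (α₁ + 2α₂) = 2.61 / 0.9625 = 2.71 mmol/L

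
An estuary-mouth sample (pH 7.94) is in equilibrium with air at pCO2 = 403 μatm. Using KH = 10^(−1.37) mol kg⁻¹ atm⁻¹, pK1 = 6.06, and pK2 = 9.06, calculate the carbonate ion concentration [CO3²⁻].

[CO3²⁻] = 0.0989 mmol/kg

[CO2*] = KH · pCO2 = 10^(−1.37) × 403×10^-6 = 1.719×10^-5 mol/kg
α₀ = 1/(1 + K1/[H⁺] + K1K2/[H⁺]²) = 1/(1 + 10^+1.88 + 10^+0.76) = 0.01210
DIC = [CO2*]/α₀ = 1.719×10^-5 / 0.01210 = 1.420 mmol/kg
[CO3²⁻] = α₂·DIC; α₂ = 0.06966, so [CO3²⁻] = 0.06966 × 1.420 = 0.0989 mmol/kg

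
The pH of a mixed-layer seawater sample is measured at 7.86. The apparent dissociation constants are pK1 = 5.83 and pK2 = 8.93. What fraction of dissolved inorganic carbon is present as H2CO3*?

α₀ = 0.00853

α₀ = 1 / (1 + K1/[H⁺] + K1K2/[H⁺]²) = 1 / (1 + 10^+2.03 + 10^+0.96)
   = 1 / (1 + 107.15 + 9.1201) = 1/117.27 = 0.008527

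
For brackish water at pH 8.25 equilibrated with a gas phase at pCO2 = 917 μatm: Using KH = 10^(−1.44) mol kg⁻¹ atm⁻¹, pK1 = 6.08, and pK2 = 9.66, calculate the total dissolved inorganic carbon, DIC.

[CO2*] = KH · pCO2 = 10^(−1.44) × 917×10^-6 = 3.329×10^-5 mol/kg
α₀ = 1/(1 + K1/[H⁺] + K1K2/[H⁺]²) = 1/(1 + 10^+2.17 + 10^+0.76) = 0.006466
DIC = [CO2*]/α₀ = 3.329×10^-5 / 0.006466 = 5.15 mmol/kg

DIC = 5.15 mmol/kg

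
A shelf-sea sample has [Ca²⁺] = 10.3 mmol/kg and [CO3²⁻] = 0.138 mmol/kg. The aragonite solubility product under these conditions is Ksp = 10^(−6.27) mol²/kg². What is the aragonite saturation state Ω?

Ω = 2.65

Ksp = 10^(−6.27) = 5.370×10^-7
Ω = [Ca²⁺][CO3²⁻]/Ksp = (10.3×10^-3)(0.138×10^-3) / 5.370×10^-7 = 2.65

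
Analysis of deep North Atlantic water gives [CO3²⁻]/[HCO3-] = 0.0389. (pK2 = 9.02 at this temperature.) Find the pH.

pH = 7.61

From K2 = [H⁺][CO3²⁻]/[HCO3-]:  pH = pK2 + log₁₀([CO3²⁻]/[HCO3-])
log₁₀(0.0389) = -1.410
pH = 9.02 + (-1.410) = 7.61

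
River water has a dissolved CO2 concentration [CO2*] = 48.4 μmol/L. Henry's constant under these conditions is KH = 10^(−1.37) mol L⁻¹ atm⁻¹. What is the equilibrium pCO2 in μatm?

pCO2 = 1130 μatm

KH = 10^(−1.37) = 4.266×10^-2 mol L⁻¹ atm⁻¹
pCO2 = [CO2*]/KH = 48.4×10^-6 / 4.266×10^-2 = 1.13×10^-3 atm = 1130 μatm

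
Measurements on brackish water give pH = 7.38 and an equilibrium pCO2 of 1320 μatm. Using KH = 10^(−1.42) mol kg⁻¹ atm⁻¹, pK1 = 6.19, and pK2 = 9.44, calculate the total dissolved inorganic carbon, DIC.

DIC = 0.834 mmol/kg

[CO2*] = KH · pCO2 = 10^(−1.42) × 1320×10^-6 = 5.019×10^-5 mol/kg
α₀ = 1/(1 + K1/[H⁺] + K1K2/[H⁺]²) = 1/(1 + 10^+1.19 + 10^-0.87) = 0.06016
DIC = [CO2*]/α₀ = 5.019×10^-5 / 0.06016 = 0.834 mmol/kg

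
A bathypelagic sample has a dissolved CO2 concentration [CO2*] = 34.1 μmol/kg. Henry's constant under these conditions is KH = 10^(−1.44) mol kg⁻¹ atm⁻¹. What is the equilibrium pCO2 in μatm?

pCO2 = 939 μatm

KH = 10^(−1.44) = 3.631×10^-2 mol kg⁻¹ atm⁻¹
pCO2 = [CO2*]/KH = 34.1×10^-6 / 3.631×10^-2 = 9.39×10^-4 atm = 939 μatm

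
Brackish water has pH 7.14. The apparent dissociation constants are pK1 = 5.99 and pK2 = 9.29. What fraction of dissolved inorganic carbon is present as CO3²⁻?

α₂ = 0.00657

α₂ = 1 / (1 + [H⁺]/K2 + [H⁺]²/(K1K2)) = 1 / (1 + 10^+2.15 + 10^+1.00)
   = 1 / (1 + 141.25 + 10.000) = 1/152.25 = 0.006568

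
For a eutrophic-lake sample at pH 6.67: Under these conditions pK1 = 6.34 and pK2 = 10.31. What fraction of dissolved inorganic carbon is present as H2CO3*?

α₀ = 0.319

α₀ = 1 / (1 + K1/[H⁺] + K1K2/[H⁺]²) = 1 / (1 + 10^+0.33 + 10^-3.31)
   = 1 / (1 + 2.1380 + 0.00048978) = 1/3.1385 = 0.3186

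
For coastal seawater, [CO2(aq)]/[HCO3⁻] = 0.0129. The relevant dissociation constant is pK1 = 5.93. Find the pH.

pH = 7.82

From K1 = [H⁺][HCO3⁻]/[CO2(aq)]:  pH = pK1 − log₁₀([CO2(aq)]/[HCO3⁻])
log₁₀(0.0129) = -1.889
pH = 5.93 − (-1.889) = 7.82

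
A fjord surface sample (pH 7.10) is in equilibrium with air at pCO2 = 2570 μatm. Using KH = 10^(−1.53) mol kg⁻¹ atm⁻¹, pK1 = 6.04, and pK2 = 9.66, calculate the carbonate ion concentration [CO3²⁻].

[CO3²⁻] = 2.40 μmol/kg

[CO2*] = KH · pCO2 = 10^(−1.53) × 2570×10^-6 = 7.585×10^-5 mol/kg
α₀ = 1/(1 + K1/[H⁺] + K1K2/[H⁺]²) = 1/(1 + 10^+1.06 + 10^-1.50) = 0.07992
DIC = [CO2*]/α₀ = 7.585×10^-5 / 0.07992 = 0.9491 mmol/kg
[CO3²⁻] = α₂·DIC; α₂ = 0.002527, so [CO3²⁻] = 0.002527 × 0.9491 = 0.00240 mmol/kg = 2.40 μmol/kg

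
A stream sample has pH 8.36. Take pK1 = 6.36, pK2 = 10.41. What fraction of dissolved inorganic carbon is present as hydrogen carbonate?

α₁ = 1 / (1 + [H⁺]/K1 + K2/[H⁺]) = 1 / (1 + 10^-2.00 + 10^-2.05)
   = 1 / (1 + 0.010000 + 0.0089125) = 1/1.0189 = 0.9814

α₁ = 0.981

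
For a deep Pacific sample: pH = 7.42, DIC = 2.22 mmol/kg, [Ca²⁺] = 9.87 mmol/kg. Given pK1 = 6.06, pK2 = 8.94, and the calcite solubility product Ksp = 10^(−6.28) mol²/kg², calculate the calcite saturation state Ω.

α₂ = 1 / (1 + [H⁺]/K2 + [H⁺]²/(K1K2)) = 1 / (1 + 10^+1.52 + 10^+0.16)
   = 1 / (1 + 33.113 + 1.4454) = 1/35.559 = 0.02812
[CO3²⁻] = α₂ × DIC = 0.02812 × 2.22 = 0.06243 mmol/kg
Ksp = 10^(−6.28) = 5.248×10^-7
Ω = [Ca²⁺][CO3²⁻]/Ksp = (9.87×10^-3)(6.243×10^-5) / 5.248×10^-7 = 1.17

Ω = 1.17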